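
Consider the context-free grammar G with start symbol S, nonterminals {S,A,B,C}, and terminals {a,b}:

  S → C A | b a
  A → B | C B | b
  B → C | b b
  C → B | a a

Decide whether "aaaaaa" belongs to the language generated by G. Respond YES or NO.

CNF form of G:
  S -> C A | T1 T0
  A -> C B | T0 T0 | T1 T1 | b
  B -> T0 T0 | T1 T1
  C -> T0 T0 | T1 T1
  T0 -> a
  T1 -> b

CYK fill:
  [0..0]={T0}  "a"  orig:{}
  [1..1]={T0}  "a"  orig:{}
  [2..2]={T0}  "a"  orig:{}
  [3..3]={T0}  "a"  orig:{}
  [4..4]={T0}  "a"  orig:{}
  [5..5]={T0}  "a"  orig:{}
  [0..1]={A,B,C}  "aa"
  [1..2]={A,B,C}  "aa"
  [2..3]={A,B,C}  "aa"
  [3..4]={A,B,C}  "aa"
  [4..5]={A,B,C}  "aa"
  [0..2]=∅  "aaa"
  [1..3]=∅  "aaa"
  [2..4]=∅  "aaa"
  [3..5]=∅  "aaa"
  [0..3]={A,S}  "aaaa"
  [1..4]={A,S}  "aaaa"
  [2..5]={A,S}  "aaaa"
  [0..4]=∅  "aaaaa"
  [1..5]=∅  "aaaaa"
  [0..5]={S}  "aaaaaa"

S ∈ T[0,5] ⇒ YES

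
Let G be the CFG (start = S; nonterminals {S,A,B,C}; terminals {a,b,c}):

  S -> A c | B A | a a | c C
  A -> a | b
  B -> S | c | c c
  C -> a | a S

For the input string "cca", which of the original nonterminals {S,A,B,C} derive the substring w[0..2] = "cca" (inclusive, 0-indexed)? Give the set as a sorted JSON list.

Convert to CNF:
  S -> A T0 | B A | T0 C | T1 T1
  A -> a | b
  B -> A T0 | B A | T0 C | T0 T0 | T1 T1 | c
  C -> T1 S | a
  T0 -> c
  T1 -> a

CYK fill (cells [i..j] with 0 ≤ i ≤ j ≤ 2 only):
  [0..0]={B,T0}  "c"  orig:{B}
  [1..1]={B,T0}  "c"  orig:{B}
  [2..2]={A,C,T1}  "a"  orig:{A,C}
  [0..1]={B}  "cc"
  [1..2]={B,S}  "ca"
  [0..2]={B,S}  "cca"

Original NTs in T[0,2] deriving "cca": ["B", "S"]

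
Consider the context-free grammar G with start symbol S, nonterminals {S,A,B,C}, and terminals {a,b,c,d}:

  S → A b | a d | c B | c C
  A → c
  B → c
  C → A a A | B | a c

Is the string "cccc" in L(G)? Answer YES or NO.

CNF form of G:
  S -> A T2 | T0 T3 | T1 B | T1 C
  A -> c
  B -> c
  C -> A X4 | T0 T1 | c
  T0 -> a
  T1 -> c
  T2 -> b
  T3 -> d
  X4 -> T0 A

CYK fill:
  cell(0,0) c: {A,B,C,T1}  orig:{A,B,C}
  cell(1,1) c: {A,B,C,T1}  orig:{A,B,C}
  cell(2,2) c: {A,B,C,T1}  orig:{A,B,C}
  cell(3,3) c: {A,B,C,T1}  orig:{A,B,C}
  cell(0,1) cc: {S}
  cell(1,2) cc: {S}
  cell(2,3) cc: {S}
  cell(0,2) ccc: ∅
  cell(1,3) ccc: ∅
  cell(0,3) cccc: ∅

S ∉ T[0,3] ⇒ NO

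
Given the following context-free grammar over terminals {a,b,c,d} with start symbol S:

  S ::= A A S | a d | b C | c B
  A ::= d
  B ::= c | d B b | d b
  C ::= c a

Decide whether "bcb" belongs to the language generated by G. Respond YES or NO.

Convert to CNF:
  S -> A X5 | T1 C | T2 B | T3 T0
  A -> d
  B -> T0 T1 | T0 X4 | c
  C -> T2 T3
  T0 -> d
  T1 -> b
  T2 -> c
  T3 -> a
  X4 -> B T1
  X5 -> A S

CYK fill:
  [0..0]={T1}  "b"  orig:{}
  [1..1]={B,T2}  "c"  orig:{B}
  [2..2]={T1}  "b"  orig:{}
  [0..1]=∅  "bc"
  [1..2]={X4}  "cb"  orig:{}
  [0..2]=∅  "bcb"

S ∉ T[0,2] ⇒ NO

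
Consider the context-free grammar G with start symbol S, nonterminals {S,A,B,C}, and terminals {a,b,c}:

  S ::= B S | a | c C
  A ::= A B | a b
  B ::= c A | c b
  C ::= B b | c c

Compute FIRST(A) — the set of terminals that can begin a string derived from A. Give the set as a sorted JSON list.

Compute FIRST by fixpoint:
[1]
  A via A→a b: +{a}
  B via B→c A: +{c}
  C via C→B b: +{c}
  S via S→B S: +{c}
  S via S→a: +{a}
  FIRST[S]={a,c}  FIRST[A]={a}  FIRST[B]={c}  FIRST[C]={c}
[2] — fixpoint
  FIRST[S]={a,c}  FIRST[A]={a}  FIRST[B]={c}  FIRST[C]={c}

FIRST(A) = ["a"]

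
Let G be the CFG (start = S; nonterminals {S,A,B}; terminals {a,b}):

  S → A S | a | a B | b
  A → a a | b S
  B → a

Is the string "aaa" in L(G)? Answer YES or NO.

CNF form of G:
  S -> A S | T0 B | a | b
  A -> T0 T0 | T1 S
  B -> a
  T0 -> a
  T1 -> b

CYK table (by increasing span):
  [0..0]={B,S,T0}  "a"  orig:{B,S}
  [1..1]={B,S,T0}  "a"  orig:{B,S}
  [2..2]={B,S,T0}  "a"  orig:{B,S}
  [0..1]={A,S}  "aa"
  [1..2]={A,S}  "aa"
  [0..2]={S}  "aaa"

S ∈ T[0,2] ⇒ YES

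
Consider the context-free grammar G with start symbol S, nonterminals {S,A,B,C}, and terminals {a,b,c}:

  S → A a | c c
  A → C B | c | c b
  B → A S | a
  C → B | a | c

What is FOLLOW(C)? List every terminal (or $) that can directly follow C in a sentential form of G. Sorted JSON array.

FIRST sets, iterate to fixpoint:
pass 1:
  A via A→c: +{c}
  B via B→A S: +{c}
  B via B→a: +{a}
  C via C→B: +{a,c}
  S via S→A a: +{c}
  FIRST(S)={c}  FIRST(A)={c}  FIRST(B)={a,c}  FIRST(C)={a,c}
pass 2:
  A via A→C B: +{a}
  S via S→A a: +{a}
  FIRST(S)={a,c}  FIRST(A)={a,c}  FIRST(B)={a,c}  FIRST(C)={a,c}
pass 3: (stable)
  FIRST(S)={a,c}  FIRST(A)={a,c}  FIRST(B)={a,c}  FIRST(C)={a,c}

FOLLOW iteration:
initialize: $ ∈ FOLLOW(S)
iter 1:
  A→C B: FOLLOW(C) ⊇ FIRST(B) = {a,c}; new: +{a,c}
  B→A S: FOLLOW(A) ⊇ FIRST(S) = {a,c}; new: +{a,c}
  C→B: FOLLOW(B) ⊇ FOLLOW(C) ⊇ {a,c}; new: +{a,c}
  S: {$}  A: {a,c}  B: {a,c}  C: {a,c}
iter 2:
  B→A S: FOLLOW(S) ⊇ FOLLOW(B) ⊇ {a,c}; new: +{a,c}
  S: {$,a,c}  A: {a,c}  B: {a,c}  C: {a,c}
iter 3: — fixpoint
  S: {$,a,c}  A: {a,c}  B: {a,c}  C: {a,c}

FOLLOW(C) = ["a", "c"]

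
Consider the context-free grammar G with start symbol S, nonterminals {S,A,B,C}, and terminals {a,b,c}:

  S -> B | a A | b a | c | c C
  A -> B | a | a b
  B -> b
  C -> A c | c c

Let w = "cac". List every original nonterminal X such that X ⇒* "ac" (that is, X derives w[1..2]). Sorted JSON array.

Convert to CNF:
  S -> T0 A | T1 T0 | T2 C | b | c
  A -> T0 T1 | a | b
  B -> b
  C -> A T2 | T2 T2
  T0 -> a
  T1 -> b
  T2 -> c

Fill CYK table bottom-up, restricted to cells inside w[1..2]:
  cell(1,1) a: {A,T0}  orig:{A}
  cell(2,2) c: {S,T2}  orig:{S}
  cell(1,2) ac: {C}

Original NTs in T[1,2] deriving "ac": ["C"]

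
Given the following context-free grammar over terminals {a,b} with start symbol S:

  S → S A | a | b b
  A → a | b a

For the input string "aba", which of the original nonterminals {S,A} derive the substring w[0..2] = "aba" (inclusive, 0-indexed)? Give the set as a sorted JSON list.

Convert to CNF:
  S -> S A | T0 T0 | a
  A -> T0 T1 | a
  T0 -> b
  T1 -> a

CYK fill (cells [i..j] with 0 ≤ i ≤ j ≤ 2 only):
  [0..0]={A,S,T1}  "a"  orig:{A,S}
  [1..1]={T0}  "b"  orig:{}
  [2..2]={A,S,T1}  "a"  orig:{A,S}
  [0..1]=∅  "ab"
  [1..2]={A}  "ba"
  [0..2]={S}  "aba"

Original NTs in T[0,2] deriving "aba": ["S"]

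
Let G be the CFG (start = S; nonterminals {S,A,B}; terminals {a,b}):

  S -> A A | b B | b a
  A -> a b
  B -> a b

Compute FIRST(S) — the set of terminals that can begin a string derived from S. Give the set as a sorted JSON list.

Compute FIRST by fixpoint:
pass 1:
  A via A→a b: +{a}
  B via B→a b: +{a}
  S via S→A A: +{a}
  S via S→b B: +{b}
  S: {a,b}  A: {a}  B: {a}
pass 2: done
  S: {a,b}  A: {a}  B: {a}

FIRST(S) = ["a", "b"]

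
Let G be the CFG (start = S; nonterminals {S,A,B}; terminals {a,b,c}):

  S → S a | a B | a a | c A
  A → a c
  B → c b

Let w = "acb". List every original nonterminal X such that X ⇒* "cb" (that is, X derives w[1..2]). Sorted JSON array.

CNF form of G:
  S -> S T0 | T0 B | T0 T0 | T1 A
  A -> T0 T1
  B -> T1 T2
  T0 -> a
  T1 -> c
  T2 -> b

CYK fill (cells [i..j] with 1 ≤ i ≤ j ≤ 2 only):
  [1..1]={T1}  "c"  orig:{}
  [2..2]={T2}  "b"  orig:{}
  [1..2]={B}  "cb"

Original NTs in T[1,2] deriving "cb": ["B"]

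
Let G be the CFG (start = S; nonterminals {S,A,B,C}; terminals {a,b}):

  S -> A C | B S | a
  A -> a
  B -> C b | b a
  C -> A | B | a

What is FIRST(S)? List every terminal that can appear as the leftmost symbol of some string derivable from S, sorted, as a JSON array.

FIRST sets, iterate to fixpoint:
[1]
  A via A→a: +{a}
  B via B→b a: +{b}
  C via C→A: +{a}
  C via C→B: +{b}
  S via S→A C: +{a}
  S via S→B S: +{b}
  S: {a,b}  A: {a}  B: {b}  C: {a,b}
[2]
  B via B→C b: +{a}
  S: {a,b}  A: {a}  B: {a,b}  C: {a,b}
[3] — fixpoint
  S: {a,b}  A: {a}  B: {a,b}  C: {a,b}

FIRST(S) = ["a", "b"]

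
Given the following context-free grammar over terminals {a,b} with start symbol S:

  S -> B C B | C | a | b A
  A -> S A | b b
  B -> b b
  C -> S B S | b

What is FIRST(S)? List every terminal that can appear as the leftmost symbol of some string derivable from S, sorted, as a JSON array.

FIRST sets, iterate to fixpoint:
round 1:
  A via A→b b: +{b}
  B via B→b b: +{b}
  C via C→b: +{b}
  S via S→B C B: +{b}
  S via S→a: +{a}
  S: {a,b}  A: {b}  B: {b}  C: {b}
round 2:
  A via A→S A: +{a}
  C via C→S B S: +{a}
  S: {a,b}  A: {a,b}  B: {b}  C: {a,b}
round 3: — fixpoint
  S: {a,b}  A: {a,b}  B: {b}  C: {a,b}

FIRST(S) = ["a", "b"]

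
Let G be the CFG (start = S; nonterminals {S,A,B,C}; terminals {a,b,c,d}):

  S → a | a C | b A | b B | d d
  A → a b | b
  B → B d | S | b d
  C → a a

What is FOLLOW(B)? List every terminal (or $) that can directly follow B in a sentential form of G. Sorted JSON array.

FIRST sets, iterate to fixpoint:
iter 1:
  A via A→a b: +{a}
  A via A→b: +{b}
  B via B→b d: +{b}
  C via C→a a: +{a}
  S via S→a: +{a}
  S via S→b A: +{b}
  S via S→d d: +{d}
  FIRST[S]={a,b,d}  FIRST[A]={a,b}  FIRST[B]={b}  FIRST[C]={a}
iter 2:
  B via B→S: +{a,d}
  FIRST[S]={a,b,d}  FIRST[A]={a,b}  FIRST[B]={a,b,d}  FIRST[C]={a}
iter 3: (no change)
  FIRST[S]={a,b,d}  FIRST[A]={a,b}  FIRST[B]={a,b,d}  FIRST[C]={a}

Compute FOLLOW by fixpoint:
seed FOLLOW(S) with $
pass 1:
  B→B d: FOLLOW(B) ⊇ FIRST(d) = {d}; new: +{d}
  B→S: FOLLOW(S) ⊇ FOLLOW(B) ⊇ {d}; new: +{d}
  S→a C: FOLLOW(C) ⊇ FOLLOW(S) ⊇ {$,d}; new: +{$,d}
  S→b A: FOLLOW(A) ⊇ FOLLOW(S) ⊇ {$,d}; new: +{$,d}
  S→b B: FOLLOW(B) ⊇ FOLLOW(S) ⊇ {$,d}; new: +{$}
  FOLLOW(S)={$,d}  FOLLOW(A)={$,d}  FOLLOW(B)={$,d}  FOLLOW(C)={$,d}
pass 2: — fixpoint
  FOLLOW(S)={$,d}  FOLLOW(A)={$,d}  FOLLOW(B)={$,d}  FOLLOW(C)={$,d}

FOLLOW(B) = ["$", "d"]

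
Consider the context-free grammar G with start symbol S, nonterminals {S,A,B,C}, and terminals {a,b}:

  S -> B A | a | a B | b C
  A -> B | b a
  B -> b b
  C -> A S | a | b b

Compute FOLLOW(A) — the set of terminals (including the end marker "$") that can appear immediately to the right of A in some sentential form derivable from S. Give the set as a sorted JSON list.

Compute FIRST by fixpoint:
[1]
  A via A→b a: +{b}
  B via B→b b: +{b}
  C via C→A S: +{b}
  C via C→a: +{a}
  S via S→B A: +{b}
  S via S→a: +{a}
  FIRST(S)={a,b}  FIRST(A)={b}  FIRST(B)={b}  FIRST(C)={a,b}
[2] done
  FIRST(S)={a,b}  FIRST(A)={b}  FIRST(B)={b}  FIRST(C)={a,b}

Compute FOLLOW by fixpoint:
FOLLOW(S) := {$}
[1]
  C→A S: FOLLOW(A) ⊇ FIRST(S) = {a,b}; new: +{a,b}
  S→B A: FOLLOW(B) ⊇ FIRST(A) = {b}; new: +{b}
  S→B A: FOLLOW(A) ⊇ FOLLOW(S) ⊇ {$}; new: +{$}
  S→a B: FOLLOW(B) ⊇ FOLLOW(S) ⊇ {$}; new: +{$}
  S→b C: FOLLOW(C) ⊇ FOLLOW(S) ⊇ {$}; new: +{$}
  S: {$}  A: {$,a,b}  B: {$,b}  C: {$}
[2]
  A→B: FOLLOW(B) ⊇ FOLLOW(A) ⊇ {$,a,b}; new: +{a}
  S: {$}  A: {$,a,b}  B: {$,a,b}  C: {$}
[3] (no change)
  S: {$}  A: {$,a,b}  B: {$,a,b}  C: {$}

FOLLOW(A) = ["$", "a", "b"]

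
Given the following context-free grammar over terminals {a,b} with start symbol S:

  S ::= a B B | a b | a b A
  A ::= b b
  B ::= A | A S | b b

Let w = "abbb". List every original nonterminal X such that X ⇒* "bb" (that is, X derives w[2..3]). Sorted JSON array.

CNF form of G:
  S -> T1 T0 | T1 X2 | T1 X3
  A -> T0 T0
  B -> A S | T0 T0
  T0 -> b
  T1 -> a
  X2 -> B B
  X3 -> T0 A

Fill CYK table bottom-up (cells [i..j] with 2 ≤ i ≤ j ≤ 3 only):
  [2..2]={T0}  "b"  orig:{}
  [3..3]={T0}  "b"  orig:{}
  [2..3]={A,B}  "bb"

Original NTs in T[2,3] deriving "bb": ["A", "B"]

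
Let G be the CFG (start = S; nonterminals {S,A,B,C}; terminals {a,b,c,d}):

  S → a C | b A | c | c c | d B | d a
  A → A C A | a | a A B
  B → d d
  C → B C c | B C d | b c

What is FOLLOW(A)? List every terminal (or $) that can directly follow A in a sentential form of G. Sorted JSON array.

FIRST iteration:
[1]
  A via A→a: +{a}
  B via B→d d: +{d}
  C via C→B C c: +{d}
  C via C→b c: +{b}
  S via S→a C: +{a}
  S via S→b A: +{b}
  S via S→c: +{c}
  S via S→d B: +{d}
  FIRST(S)={a,b,c,d}  FIRST(A)={a}  FIRST(B)={d}  FIRST(C)={b,d}
[2] — fixpoint
  FIRST(S)={a,b,c,d}  FIRST(A)={a}  FIRST(B)={d}  FIRST(C)={b,d}

FOLLOW iteration:
seed FOLLOW(S) with $
round 1:
  A→A C A: FOLLOW(A) ⊇ FIRST(C) = {b,d}; new: +{b,d}
  A→A C A: FOLLOW(C) ⊇ FIRST(A) = {a}; new: +{a}
  A→a A B: FOLLOW(B) ⊇ FOLLOW(A) ⊇ {b,d}; new: +{b,d}
  C→B C c: FOLLOW(C) ⊇ FIRST(c) = {c}; new: +{c}
  C→B C d: FOLLOW(C) ⊇ FIRST(d) = {d}; new: +{d}
  S→a C: FOLLOW(C) ⊇ FOLLOW(S) ⊇ {$}; new: +{$}
  S→b A: FOLLOW(A) ⊇ FOLLOW(S) ⊇ {$}; new: +{$}
  S→d B: FOLLOW(B) ⊇ FOLLOW(S) ⊇ {$}; new: +{$}
  FOLLOW(S)={$}  FOLLOW(A)={$,b,d}  FOLLOW(B)={$,b,d}  FOLLOW(C)={$,a,c,d}
round 2: (stable)
  FOLLOW(S)={$}  FOLLOW(A)={$,b,d}  FOLLOW(B)={$,b,d}  FOLLOW(C)={$,a,c,d}

FOLLOW(A) = ["$", "b", "d"]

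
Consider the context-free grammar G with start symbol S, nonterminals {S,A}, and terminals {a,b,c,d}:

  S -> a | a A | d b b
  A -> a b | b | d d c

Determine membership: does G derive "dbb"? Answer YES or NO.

Convert to CNF:
  S -> T0 A | T2 X5 | a
  A -> T0 T1 | T2 X4 | b
  T0 -> a
  T1 -> b
  T2 -> d
  T3 -> c
  X4 -> T2 T3
  X5 -> T1 T1

CYK table (by increasing span):
  cell(0,0) d: {T2}  orig:{}
  cell(1,1) b: {A,T1}  orig:{A}
  cell(2,2) b: {A,T1}  orig:{A}
  cell(0,1) db: ∅
  cell(1,2) bb: {X5}  orig:{}
  cell(0,2) dbb: {S}

S ∈ T[0,2] ⇒ YES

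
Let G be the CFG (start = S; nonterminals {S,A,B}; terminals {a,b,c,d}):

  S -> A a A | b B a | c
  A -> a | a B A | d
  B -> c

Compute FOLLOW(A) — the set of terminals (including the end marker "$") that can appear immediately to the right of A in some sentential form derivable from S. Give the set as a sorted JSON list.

FIRST sets, iterate to fixpoint:
pass 1:
  A via A→a: +{a}
  A via A→d: +{d}
  B via B→c: +{c}
  S via S→A a A: +{a,d}
  S via S→b B a: +{b}
  S via S→c: +{c}
  FIRST(S)={a,b,c,d}  FIRST(A)={a,d}  FIRST(B)={c}
pass 2: (no change)
  FIRST(S)={a,b,c,d}  FIRST(A)={a,d}  FIRST(B)={c}

FOLLOW iteration:
initialize: $ ∈ FOLLOW(S)
pass 1:
  A→a B A: FOLLOW(B) ⊇ FIRST(A) = {a,d}; new: +{a,d}
  S→A a A: FOLLOW(A) ⊇ FIRST(a) = {a}; new: +{a}
  S→A a A: FOLLOW(A) ⊇ FOLLOW(S) ⊇ {$}; new: +{$}
  FOLLOW(S)={$}  FOLLOW(A)={$,a}  FOLLOW(B)={a,d}
pass 2: done
  FOLLOW(S)={$}  FOLLOW(A)={$,a}  FOLLOW(B)={a,d}

FOLLOW(A) = ["$", "a"]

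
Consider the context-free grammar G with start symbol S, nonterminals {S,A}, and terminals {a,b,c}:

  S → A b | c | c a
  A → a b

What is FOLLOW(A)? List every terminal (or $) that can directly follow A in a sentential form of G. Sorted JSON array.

FIRST sets, iterate to fixpoint:
pass 1:
  A via A→a b: +{a}
  S via S→A b: +{a}
  S via S→c: +{c}
  FIRST(S)={a,c}  FIRST(A)={a}
pass 2: — fixpoint
  FIRST(S)={a,c}  FIRST(A)={a}

FOLLOW iteration:
seed FOLLOW(S) with $
pass 1:
  S→A b: FOLLOW(A) ⊇ FIRST(b) = {b}; new: +{b}
  FOLLOW(S)={$}  FOLLOW(A)={b}
pass 2: done
  FOLLOW(S)={$}  FOLLOW(A)={b}

FOLLOW(A) = ["b"]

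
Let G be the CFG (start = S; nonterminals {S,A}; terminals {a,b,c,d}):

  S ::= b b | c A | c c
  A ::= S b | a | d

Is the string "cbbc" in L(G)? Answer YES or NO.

Convert to CNF:
  S -> T0 T0 | T1 A | T1 T1
  A -> S T0 | a | d
  T0 -> b
  T1 -> c

CYK fill:
  T[0,0] 'c' = {T1}  orig:{}
  T[1,1] 'b' = {T0}  orig:{}
  T[2,2] 'b' = {T0}  orig:{}
  T[3,3] 'c' = {T1}  orig:{}
  T[0,1] 'cb' = ∅
  T[1,2] 'bb' = {S}
  T[2,3] 'bc' = ∅
  T[0,2] 'cbb' = ∅
  T[1,3] 'bbc' = ∅
  T[0,3] 'cbbc' = ∅

S ∉ T[0,3] ⇒ NO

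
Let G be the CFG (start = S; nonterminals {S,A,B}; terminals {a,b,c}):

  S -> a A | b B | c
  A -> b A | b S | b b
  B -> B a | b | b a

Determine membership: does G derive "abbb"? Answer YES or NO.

CNF form of G:
  S -> T0 B | T1 A | c
  A -> T0 A | T0 S | T0 T0
  B -> B T1 | T0 T1 | b
  T0 -> b
  T1 -> a

CYK table (by increasing span):
  T[0,0] 'a' = {T1}  orig:{}
  T[1,1] 'b' = {B,T0}  orig:{B}
  T[2,2] 'b' = {B,T0}  orig:{B}
  T[3,3] 'b' = {B,T0}  orig:{B}
  T[0,1] 'ab' = ∅
  T[1,2] 'bb' = {A,S}
  T[2,3] 'bb' = {A,S}
  T[0,2] 'abb' = {S}
  T[1,3] 'bbb' = {A}
  T[0,3] 'abbb' = {S}

S ∈ T[0,3] ⇒ YES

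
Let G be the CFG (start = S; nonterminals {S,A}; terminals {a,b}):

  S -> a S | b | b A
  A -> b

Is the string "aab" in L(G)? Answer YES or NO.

CNF form of G:
  S -> T0 S | T1 A | b
  A -> b
  T0 -> a
  T1 -> b

CYK table (by increasing span):
  [0..0]={T0}  "a"  orig:{}
  [1..1]={T0}  "a"  orig:{}
  [2..2]={A,S,T1}  "b"  orig:{A,S}
  [0..1]=∅  "aa"
  [1..2]={S}  "ab"
  [0..2]={S}  "aab"

S ∈ T[0,2] ⇒ YES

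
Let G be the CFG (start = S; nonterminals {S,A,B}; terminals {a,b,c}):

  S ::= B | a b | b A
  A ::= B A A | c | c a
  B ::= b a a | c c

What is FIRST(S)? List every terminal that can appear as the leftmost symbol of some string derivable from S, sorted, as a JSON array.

Compute FIRST by fixpoint:
[1]
  A via A→c: +{c}
  B via B→b a a: +{b}
  B via B→c c: +{c}
  S via S→B: +{b,c}
  S via S→a b: +{a}
  S: {a,b,c}  A: {c}  B: {b,c}
[2]
  A via A→B A A: +{b}
  S: {a,b,c}  A: {b,c}  B: {b,c}
[3] (no change)
  S: {a,b,c}  A: {b,c}  B: {b,c}

FIRST(S) = ["a", "b", "c"]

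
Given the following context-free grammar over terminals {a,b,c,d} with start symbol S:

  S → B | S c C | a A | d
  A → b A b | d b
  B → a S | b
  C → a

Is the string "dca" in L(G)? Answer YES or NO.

CNF form of G:
  S -> S X5 | T2 A | T2 S | b | d
  A -> T0 X4 | T1 T0
  B -> T2 S | b
  C -> a
  T0 -> b
  T1 -> d
  T2 -> a
  T3 -> c
  X4 -> A T0
  X5 -> T3 C

Fill CYK table bottom-up:
  T[0,0] 'd' = {S,T1}  orig:{S}
  T[1,1] 'c' = {T3}  orig:{}
  T[2,2] 'a' = {C,T2}  orig:{C}
  T[0,1] 'dc' = ∅
  T[1,2] 'ca' = {X5}  orig:{}
  T[0,2] 'dca' = {S}

S ∈ T[0,2] ⇒ YES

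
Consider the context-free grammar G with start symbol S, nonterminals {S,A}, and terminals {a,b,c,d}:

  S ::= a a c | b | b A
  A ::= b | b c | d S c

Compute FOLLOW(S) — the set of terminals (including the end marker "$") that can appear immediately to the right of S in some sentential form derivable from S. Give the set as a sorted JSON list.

FIRST iteration:
round 1:
  A via A→b: +{b}
  A via A→d S c: +{d}
  S via S→a a c: +{a}
  S via S→b: +{b}
  S: {a,b}  A: {b,d}
round 2: (stable)
  S: {a,b}  A: {b,d}

FOLLOW sets:
initialize: $ ∈ FOLLOW(S)
[1]
  A→d S c: FOLLOW(S) ⊇ FIRST(c) = {c}; new: +{c}
  S→b A: FOLLOW(A) ⊇ FOLLOW(S) ⊇ {$,c}; new: +{$,c}
  FOLLOW[S]={$,c}  FOLLOW[A]={$,c}
[2] (stable)
  FOLLOW[S]={$,c}  FOLLOW[A]={$,c}

FOLLOW(S) = ["$", "c"]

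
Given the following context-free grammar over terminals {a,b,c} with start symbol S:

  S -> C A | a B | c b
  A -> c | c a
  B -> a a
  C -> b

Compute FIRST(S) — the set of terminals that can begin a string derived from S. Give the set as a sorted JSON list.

Compute FIRST by fixpoint:
pass 1:
  A via A→c: +{c}
  B via B→a a: +{a}
  C via C→b: +{b}
  S via S→C A: +{b}
  S via S→a B: +{a}
  S via S→c b: +{c}
  FIRST[S]={a,b,c}  FIRST[A]={c}  FIRST[B]={a}  FIRST[C]={b}
pass 2: — fixpoint
  FIRST[S]={a,b,c}  FIRST[A]={c}  FIRST[B]={a}  FIRST[C]={b}

FIRST(S) = ["a", "b", "c"]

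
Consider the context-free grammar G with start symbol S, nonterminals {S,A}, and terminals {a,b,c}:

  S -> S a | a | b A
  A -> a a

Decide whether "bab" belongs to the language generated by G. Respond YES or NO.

Convert to CNF:
  S -> S T0 | T1 A | a
  A -> T0 T0
  T0 -> a
  T1 -> b

CYK table (by increasing span):
  [0..0]={T1}  "b"  orig:{}
  [1..1]={S,T0}  "a"  orig:{S}
  [2..2]={T1}  "b"  orig:{}
  [0..1]=∅  "ba"
  [1..2]=∅  "ab"
  [0..2]=∅  "bab"

S ∉ T[0,2] ⇒ NO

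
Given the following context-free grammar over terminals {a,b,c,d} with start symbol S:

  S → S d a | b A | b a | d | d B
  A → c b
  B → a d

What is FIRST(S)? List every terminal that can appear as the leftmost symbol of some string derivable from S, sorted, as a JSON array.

FIRST sets, iterate to fixpoint:
round 1:
  A via A→c b: +{c}
  B via B→a d: +{a}
  S via S→b A: +{b}
  S via S→d: +{d}
  FIRST[S]={b,d}  FIRST[A]={c}  FIRST[B]={a}
round 2: (stable)
  FIRST[S]={b,d}  FIRST[A]={c}  FIRST[B]={a}

FIRST(S) = ["b", "d"]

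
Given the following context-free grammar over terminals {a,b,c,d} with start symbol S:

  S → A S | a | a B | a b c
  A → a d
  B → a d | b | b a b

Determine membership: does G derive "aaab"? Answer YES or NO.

CNF form of G:
  S -> A S | T0 B | T0 X5 | a
  A -> T0 T1
  B -> T0 T1 | T2 X4 | b
  T0 -> a
  T1 -> d
  T2 -> b
  T3 -> c
  X4 -> T0 T2
  X5 -> T2 T3

CYK table (by increasing span):
  [0..0]={S,T0}  "a"  orig:{S}
  [1..1]={S,T0}  "a"  orig:{S}
  [2..2]={S,T0}  "a"  orig:{S}
  [3..3]={B,T2}  "b"  orig:{B}
  [0..1]=∅  "aa"
  [1..2]=∅  "aa"
  [2..3]={S,X4}  "ab"  orig:{S}
  [0..2]=∅  "aaa"
  [1..3]=∅  "aab"
  [0..3]=∅  "aaab"

S ∉ T[0,3] ⇒ NO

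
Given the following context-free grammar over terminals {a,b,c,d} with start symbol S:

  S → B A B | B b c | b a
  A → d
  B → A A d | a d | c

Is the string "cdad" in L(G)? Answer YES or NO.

Convert to CNF:
  S -> B X5 | B X6 | T2 T1
  A -> d
  B -> A X4 | T1 T0 | c
  T0 -> d
  T1 -> a
  T2 -> b
  T3 -> c
  X4 -> A T0
  X5 -> A B
  X6 -> T2 T3

CYK fill:
  cell(0,0) c: {B,T3}  orig:{B}
  cell(1,1) d: {A,T0}  orig:{A}
  cell(2,2) a: {T1}  orig:{}
  cell(3,3) d: {A,T0}  orig:{A}
  cell(0,1) cd: ∅
  cell(1,2) da: ∅
  cell(2,3) ad: {B}
  cell(0,2) cda: ∅
  cell(1,3) dad: {X5}  orig:{}
  cell(0,3) cdad: {S}

S ∈ T[0,3] ⇒ YES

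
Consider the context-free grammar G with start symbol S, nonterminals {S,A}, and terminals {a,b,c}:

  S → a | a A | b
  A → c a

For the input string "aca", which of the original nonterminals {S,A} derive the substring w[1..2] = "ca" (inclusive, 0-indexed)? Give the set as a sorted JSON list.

CNF form of G:
  S -> T1 A | a | b
  A -> T0 T1
  T0 -> c
  T1 -> a

Fill CYK table bottom-up (cells [i..j] with 1 ≤ i ≤ j ≤ 2 only):
  T[1,1] 'c' = {T0}  orig:{}
  T[2,2] 'a' = {S,T1}  orig:{S}
  T[1,2] 'ca' = {A}

Original NTs in T[1,2] deriving "ca": ["A"]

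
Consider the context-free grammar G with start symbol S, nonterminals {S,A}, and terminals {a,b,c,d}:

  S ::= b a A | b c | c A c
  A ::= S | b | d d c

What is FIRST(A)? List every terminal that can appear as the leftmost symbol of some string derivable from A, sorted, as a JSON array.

FIRST sets, iterate to fixpoint:
iter 1:
  A via A→b: +{b}
  A via A→d d c: +{d}
  S via S→b a A: +{b}
  S via S→c A c: +{c}
  FIRST[S]={b,c}  FIRST[A]={b,d}
iter 2:
  A via A→S: +{c}
  FIRST[S]={b,c}  FIRST[A]={b,c,d}
iter 3: — fixpoint
  FIRST[S]={b,c}  FIRST[A]={b,c,d}

FIRST(A) = ["b", "c", "d"]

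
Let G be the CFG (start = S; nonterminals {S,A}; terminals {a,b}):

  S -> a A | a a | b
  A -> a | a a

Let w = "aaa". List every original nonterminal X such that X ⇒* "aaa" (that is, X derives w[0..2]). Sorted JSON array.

Convert to CNF:
  S -> T0 A | T0 T0 | b
  A -> T0 T0 | a
  T0 -> a

Fill CYK table bottom-up, restricted to cells inside w[0..2]:
  T[0,0] 'a' = {A,T0}  orig:{A}
  T[1,1] 'a' = {A,T0}  orig:{A}
  T[2,2] 'a' = {A,T0}  orig:{A}
  T[0,1] 'aa' = {A,S}
  T[1,2] 'aa' = {A,S}
  T[0,2] 'aaa' = {S}

Original NTs in T[0,2] deriving "aaa": ["S"]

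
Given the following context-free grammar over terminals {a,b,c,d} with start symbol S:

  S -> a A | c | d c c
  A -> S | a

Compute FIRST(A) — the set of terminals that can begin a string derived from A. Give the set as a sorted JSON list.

FIRST sets, iterate to fixpoint:
[1]
  A via A→a: +{a}
  S via S→a A: +{a}
  S via S→c: +{c}
  S via S→d c c: +{d}
  S: {a,c,d}  A: {a}
[2]
  A via A→S: +{c,d}
  S: {a,c,d}  A: {a,c,d}
[3] done
  S: {a,c,d}  A: {a,c,d}

FIRST(A) = ["a", "c", "d"]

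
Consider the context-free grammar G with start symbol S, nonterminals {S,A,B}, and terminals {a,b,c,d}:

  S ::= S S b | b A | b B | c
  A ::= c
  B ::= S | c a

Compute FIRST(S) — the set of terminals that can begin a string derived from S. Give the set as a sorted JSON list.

Compute FIRST by fixpoint:
pass 1:
  A via A→c: +{c}
  B via B→c a: +{c}
  S via S→b A: +{b}
  S via S→c: +{c}
  FIRST(S)={b,c}  FIRST(A)={c}  FIRST(B)={c}
pass 2:
  B via B→S: +{b}
  FIRST(S)={b,c}  FIRST(A)={c}  FIRST(B)={b,c}
pass 3: (stable)
  FIRST(S)={b,c}  FIRST(A)={c}  FIRST(B)={b,c}

FIRST(S) = ["b", "c"]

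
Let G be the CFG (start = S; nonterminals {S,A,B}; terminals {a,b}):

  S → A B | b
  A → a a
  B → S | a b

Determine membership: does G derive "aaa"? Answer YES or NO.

CNF form of G:
  S -> A B | b
  A -> T0 T0
  B -> A B | T0 T1 | b
  T0 -> a
  T1 -> b

CYK table (by increasing span):
  [0..0]={T0}  "a"  orig:{}
  [1..1]={T0}  "a"  orig:{}
  [2..2]={T0}  "a"  orig:{}
  [0..1]={A}  "aa"
  [1..2]={A}  "aa"
  [0..2]=∅  "aaa"

S ∉ T[0,2] ⇒ NO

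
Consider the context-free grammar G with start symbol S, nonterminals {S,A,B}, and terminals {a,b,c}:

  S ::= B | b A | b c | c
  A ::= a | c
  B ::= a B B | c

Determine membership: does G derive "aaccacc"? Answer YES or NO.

CNF form of G:
  S -> T0 X4 | T1 A | T1 T2 | c
  A -> a | c
  B -> T0 X3 | c
  T0 -> a
  T1 -> b
  T2 -> c
  X3 -> B B
  X4 -> B B

CYK table (by increasing span):
  [0..0]={A,T0}  "a"  orig:{A}
  [1..1]={A,T0}  "a"  orig:{A}
  [2..2]={A,B,S,T2}  "c"  orig:{A,B,S}
  [3..3]={A,B,S,T2}  "c"  orig:{A,B,S}
  [4..4]={A,T0}  "a"  orig:{A}
  [5..5]={A,B,S,T2}  "c"  orig:{A,B,S}
  [6..6]={A,B,S,T2}  "c"  orig:{A,B,S}
  [0..1]=∅  "aa"
  [1..2]=∅  "ac"
  [2..3]={X3,X4}  "cc"  orig:{}
  [3..4]=∅  "ca"
  [4..5]=∅  "ac"
  [5..6]={X3,X4}  "cc"  orig:{}
  [0..2]=∅  "aac"
  [1..3]={B,S}  "acc"
  [2..4]=∅  "cca"
  [3..5]=∅  "cac"
  [4..6]={B,S}  "acc"
  [0..3]=∅  "aacc"
  [1..4]=∅  "acca"
  [2..5]=∅  "ccac"
  [3..6]={X3,X4}  "cacc"  orig:{}
  [0..4]=∅  "aacca"
  [1..5]=∅  "accac"
  [2..6]=∅  "ccacc"
  [0..5]=∅  "aaccac"
  [1..6]={X3,X4}  "accacc"  orig:{}
  [0..6]={B,S}  "aaccacc"

S ∈ T[0,6] ⇒ YES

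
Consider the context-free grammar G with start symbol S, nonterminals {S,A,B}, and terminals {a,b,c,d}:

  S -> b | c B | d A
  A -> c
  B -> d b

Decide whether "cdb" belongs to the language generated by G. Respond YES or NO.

CNF form of G:
  S -> T0 A | T2 B | b
  A -> c
  B -> T0 T1
  T0 -> d
  T1 -> b
  T2 -> c

CYK fill:
  cell(0,0) c: {A,T2}  orig:{A}
  cell(1,1) d: {T0}  orig:{}
  cell(2,2) b: {S,T1}  orig:{S}
  cell(0,1) cd: ∅
  cell(1,2) db: {B}
  cell(0,2) cdb: {S}

S ∈ T[0,2] ⇒ YES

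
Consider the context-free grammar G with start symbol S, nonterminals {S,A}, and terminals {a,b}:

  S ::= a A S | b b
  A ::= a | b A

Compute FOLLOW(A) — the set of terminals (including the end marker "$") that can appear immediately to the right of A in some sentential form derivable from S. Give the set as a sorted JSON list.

FIRST sets, iterate to fixpoint:
pass 1:
  A via A→a: +{a}
  A via A→b A: +{b}
  S via S→a A S: +{a}
  S via S→b b: +{b}
  FIRST(S)={a,b}  FIRST(A)={a,b}
pass 2: done
  FIRST(S)={a,b}  FIRST(A)={a,b}

Compute FOLLOW by fixpoint:
FOLLOW(S) := {$}
round 1:
  S→a A S: FOLLOW(A) ⊇ FIRST(S) = {a,b}; new: +{a,b}
  FOLLOW[S]={$}  FOLLOW[A]={a,b}
round 2: done
  FOLLOW[S]={$}  FOLLOW[A]={a,b}

FOLLOW(A) = ["a", "b"]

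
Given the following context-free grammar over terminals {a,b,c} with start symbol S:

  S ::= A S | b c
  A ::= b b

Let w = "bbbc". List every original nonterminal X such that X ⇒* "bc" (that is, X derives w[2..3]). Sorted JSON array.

CNF form of G:
  S -> A S | T0 T1
  A -> T0 T0
  T0 -> b
  T1 -> c

Fill CYK table bottom-up, restricted to cells inside w[2..3]:
  cell(2,2) b: {T0}  orig:{}
  cell(3,3) c: {T1}  orig:{}
  cell(2,3) bc: {S}

Original NTs in T[2,3] deriving "bc": ["S"]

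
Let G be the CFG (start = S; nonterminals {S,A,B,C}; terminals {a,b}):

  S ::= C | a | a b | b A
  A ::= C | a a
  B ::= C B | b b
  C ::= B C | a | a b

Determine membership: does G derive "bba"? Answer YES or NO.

CNF form of G:
  S -> B C | T0 T1 | T1 A | a
  A -> B C | T0 T0 | T0 T1 | a
  B -> C B | T1 T1
  C -> B C | T0 T1 | a
  T0 -> a
  T1 -> b

CYK fill:
  [0..0]={T1}  "b"  orig:{}
  [1..1]={T1}  "b"  orig:{}
  [2..2]={A,C,S,T0}  "a"  orig:{A,C,S}
  [0..1]={B}  "bb"
  [1..2]={S}  "ba"
  [0..2]={A,C,S}  "bba"

S ∈ T[0,2] ⇒ YES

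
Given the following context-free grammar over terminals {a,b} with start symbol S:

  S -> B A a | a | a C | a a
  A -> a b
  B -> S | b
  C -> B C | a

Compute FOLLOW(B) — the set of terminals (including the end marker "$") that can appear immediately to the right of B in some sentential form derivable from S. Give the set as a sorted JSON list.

FIRST sets, iterate to fixpoint:
round 1:
  A via A→a b: +{a}
  B via B→b: +{b}
  C via C→B C: +{b}
  C via C→a: +{a}
  S via S→B A a: +{b}
  S via S→a: +{a}
  S: {a,b}  A: {a}  B: {b}  C: {a,b}
round 2:
  B via B→S: +{a}
  S: {a,b}  A: {a}  B: {a,b}  C: {a,b}
round 3: (stable)
  S: {a,b}  A: {a}  B: {a,b}  C: {a,b}

FOLLOW sets:
FOLLOW(S) := {$}
round 1:
  C→B C: FOLLOW(B) ⊇ FIRST(C) = {a,b}; new: +{a,b}
  S→B A a: FOLLOW(A) ⊇ FIRST(a) = {a}; new: +{a}
  S→a C: FOLLOW(C) ⊇ FOLLOW(S) ⊇ {$}; new: +{$}
  FOLLOW(S)={$}  FOLLOW(A)={a}  FOLLOW(B)={a,b}  FOLLOW(C)={$}
round 2:
  B→S: FOLLOW(S) ⊇ FOLLOW(B) ⊇ {a,b}; new: +{a,b}
  S→a C: FOLLOW(C) ⊇ FOLLOW(S) ⊇ {$,a,b}; new: +{a,b}
  FOLLOW(S)={$,a,b}  FOLLOW(A)={a}  FOLLOW(B)={a,b}  FOLLOW(C)={$,a,b}
round 3: (stable)
  FOLLOW(S)={$,a,b}  FOLLOW(A)={a}  FOLLOW(B)={a,b}  FOLLOW(C)={$,a,b}

FOLLOW(B) = ["a", "b"]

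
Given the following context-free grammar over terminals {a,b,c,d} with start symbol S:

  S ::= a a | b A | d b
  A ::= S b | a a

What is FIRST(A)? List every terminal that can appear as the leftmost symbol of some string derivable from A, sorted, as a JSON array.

Compute FIRST by fixpoint:
[1]
  A via A→a a: +{a}
  S via S→a a: +{a}
  S via S→b A: +{b}
  S via S→d b: +{d}
  S: {a,b,d}  A: {a}
[2]
  A via A→S b: +{b,d}
  S: {a,b,d}  A: {a,b,d}
[3] (stable)
  S: {a,b,d}  A: {a,b,d}

FIRST(A) = ["a", "b", "d"]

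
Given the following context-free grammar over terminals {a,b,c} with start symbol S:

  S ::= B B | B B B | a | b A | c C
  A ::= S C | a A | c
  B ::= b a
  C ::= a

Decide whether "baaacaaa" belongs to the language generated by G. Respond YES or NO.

Convert to CNF:
  S -> B B | B X3 | T1 A | T2 C | a
  A -> S C | T0 A | c
  B -> T1 T0
  C -> a
  T0 -> a
  T1 -> b
  T2 -> c
  X3 -> B B

CYK table (by increasing span):
  cell(0,0) b: {T1}  orig:{}
  cell(1,1) a: {C,S,T0}  orig:{C,S}
  cell(2,2) a: {C,S,T0}  orig:{C,S}
  cell(3,3) a: {C,S,T0}  orig:{C,S}
  cell(4,4) c: {A,T2}  orig:{A}
  cell(5,5) a: {C,S,T0}  orig:{C,S}
  cell(6,6) a: {C,S,T0}  orig:{C,S}
  cell(7,7) a: {C,S,T0}  orig:{C,S}
  cell(0,1) ba: {B}
  cell(1,2) aa: {A}
  cell(2,3) aa: {A}
  cell(3,4) ac: {A}
  cell(4,5) ca: {S}
  cell(5,6) aa: {A}
  cell(6,7) aa: {A}
  cell(0,2) baa: {S}
  cell(1,3) aaa: {A}
  cell(2,4) aac: {A}
  cell(3,5) aca: ∅
  cell(4,6) caa: {A}
  cell(5,7) aaa: {A}
  cell(0,3) baaa: {A,S}
  cell(1,4) aaac: {A}
  cell(2,5) aaca: ∅
  cell(3,6) acaa: {A}
  cell(4,7) caaa: ∅
  cell(0,4) baaac: {S}
  cell(1,5) aaaca: ∅
  cell(2,6) aacaa: {A}
  cell(3,7) acaaa: ∅
  cell(0,5) baaaca: {A}
  cell(1,6) aaacaa: {A}
  cell(2,7) aacaaa: ∅
  cell(0,6) baaacaa: {S}
  cell(1,7) aaacaaa: ∅
  cell(0,7) baaacaaa: {A}

S ∉ T[0,7] ⇒ NO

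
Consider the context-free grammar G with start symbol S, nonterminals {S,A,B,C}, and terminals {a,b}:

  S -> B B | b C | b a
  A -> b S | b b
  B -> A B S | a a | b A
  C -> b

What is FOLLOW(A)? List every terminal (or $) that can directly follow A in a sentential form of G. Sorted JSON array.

Compute FIRST by fixpoint:
round 1:
  A via A→b S: +{b}
  B via B→A B S: +{b}
  B via B→a a: +{a}
  C via C→b: +{b}
  S via S→B B: +{a,b}
  FIRST(S)={a,b}  FIRST(A)={b}  FIRST(B)={a,b}  FIRST(C)={b}
round 2: (stable)
  FIRST(S)={a,b}  FIRST(A)={b}  FIRST(B)={a,b}  FIRST(C)={b}

Compute FOLLOW by fixpoint:
seed FOLLOW(S) with $
iter 1:
  B→A B S: FOLLOW(A) ⊇ FIRST(B) = {a,b}; new: +{a,b}
  B→A B S: FOLLOW(B) ⊇ FIRST(S) = {a,b}; new: +{a,b}
  B→A B S: FOLLOW(S) ⊇ FOLLOW(B) ⊇ {a,b}; new: +{a,b}
  S→B B: FOLLOW(B) ⊇ FOLLOW(S) ⊇ {$,a,b}; new: +{$}
  S→b C: FOLLOW(C) ⊇ FOLLOW(S) ⊇ {$,a,b}; new: +{$,a,b}
  FOLLOW(S)={$,a,b}  FOLLOW(A)={a,b}  FOLLOW(B)={$,a,b}  FOLLOW(C)={$,a,b}
iter 2:
  B→b A: FOLLOW(A) ⊇ FOLLOW(B) ⊇ {$,a,b}; new: +{$}
  FOLLOW(S)={$,a,b}  FOLLOW(A)={$,a,b}  FOLLOW(B)={$,a,b}  FOLLOW(C)={$,a,b}
iter 3: done
  FOLLOW(S)={$,a,b}  FOLLOW(A)={$,a,b}  FOLLOW(B)={$,a,b}  FOLLOW(C)={$,a,b}

FOLLOW(A) = ["$", "a", "b"]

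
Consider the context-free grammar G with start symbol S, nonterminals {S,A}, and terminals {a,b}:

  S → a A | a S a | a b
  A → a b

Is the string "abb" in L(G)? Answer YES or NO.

Convert to CNF:
  S -> T0 A | T0 T1 | T0 X2
  A -> T0 T1
  T0 -> a
  T1 -> b
  X2 -> S T0

Fill CYK table bottom-up:
  cell(0,0) a: {T0}  orig:{}
  cell(1,1) b: {T1}  orig:{}
  cell(2,2) b: {T1}  orig:{}
  cell(0,1) ab: {A,S}
  cell(1,2) bb: ∅
  cell(0,2) abb: ∅

S ∉ T[0,2] ⇒ NO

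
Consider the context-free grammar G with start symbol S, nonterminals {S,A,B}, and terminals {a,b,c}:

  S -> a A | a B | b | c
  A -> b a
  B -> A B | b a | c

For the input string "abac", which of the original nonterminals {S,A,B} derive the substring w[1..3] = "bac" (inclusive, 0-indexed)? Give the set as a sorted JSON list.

Convert to CNF:
  S -> T1 A | T1 B | b | c
  A -> T0 T1
  B -> A B | T0 T1 | c
  T0 -> b
  T1 -> a

Fill CYK table bottom-up, restricted to cells inside w[1..3]:
  T[1,1] 'b' = {S,T0}  orig:{S}
  T[2,2] 'a' = {T1}  orig:{}
  T[3,3] 'c' = {B,S}
  T[1,2] 'ba' = {A,B}
  T[2,3] 'ac' = {S}
  T[1,3] 'bac' = {B}

Original NTs in T[1,3] deriving "bac": ["B"]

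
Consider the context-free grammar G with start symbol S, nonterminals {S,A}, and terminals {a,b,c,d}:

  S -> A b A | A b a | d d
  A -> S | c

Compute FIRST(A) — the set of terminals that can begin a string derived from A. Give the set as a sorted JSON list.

FIRST sets, iterate to fixpoint:
round 1:
  A via A→c: +{c}
  S via S→A b A: +{c}
  S via S→d d: +{d}
  FIRST[S]={c,d}  FIRST[A]={c}
round 2:
  A via A→S: +{d}
  FIRST[S]={c,d}  FIRST[A]={c,d}
round 3: (stable)
  FIRST[S]={c,d}  FIRST[A]={c,d}

FIRST(A) = ["c", "d"]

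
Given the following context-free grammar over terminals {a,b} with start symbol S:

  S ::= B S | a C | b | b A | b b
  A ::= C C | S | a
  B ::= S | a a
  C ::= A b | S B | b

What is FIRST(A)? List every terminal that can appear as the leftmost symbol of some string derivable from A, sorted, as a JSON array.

Compute FIRST by fixpoint:
pass 1:
  A via A→a: +{a}
  B via B→a a: +{a}
  C via C→A b: +{a}
  C via C→b: +{b}
  S via S→B S: +{a}
  S via S→b: +{b}
  FIRST(S)={a,b}  FIRST(A)={a}  FIRST(B)={a}  FIRST(C)={a,b}
pass 2:
  A via A→C C: +{b}
  B via B→S: +{b}
  FIRST(S)={a,b}  FIRST(A)={a,b}  FIRST(B)={a,b}  FIRST(C)={a,b}
pass 3: done
  FIRST(S)={a,b}  FIRST(A)={a,b}  FIRST(B)={a,b}  FIRST(C)={a,b}

FIRST(A) = ["a", "b"]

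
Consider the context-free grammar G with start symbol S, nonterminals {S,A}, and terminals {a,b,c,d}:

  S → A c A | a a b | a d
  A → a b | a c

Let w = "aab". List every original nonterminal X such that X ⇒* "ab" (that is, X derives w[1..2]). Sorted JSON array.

Convert to CNF:
  S -> A X4 | T0 T3 | T0 X5
  A -> T0 T1 | T0 T2
  T0 -> a
  T1 -> b
  T2 -> c
  T3 -> d
  X4 -> T2 A
  X5 -> T0 T1

Fill CYK table bottom-up (cells [i..j] with 1 ≤ i ≤ j ≤ 2 only):
  cell(1,1) a: {T0}  orig:{}
  cell(2,2) b: {T1}  orig:{}
  cell(1,2) ab: {A,X5}  orig:{A}

Original NTs in T[1,2] deriving "ab": ["A"]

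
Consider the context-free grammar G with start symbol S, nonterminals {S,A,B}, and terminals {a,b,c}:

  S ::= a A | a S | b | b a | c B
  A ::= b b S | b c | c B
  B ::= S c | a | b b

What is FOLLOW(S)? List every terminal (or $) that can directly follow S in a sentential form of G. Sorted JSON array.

Compute FIRST by fixpoint:
iter 1:
  A via A→b b S: +{b}
  A via A→c B: +{c}
  B via B→a: +{a}
  B via B→b b: +{b}
  S via S→a A: +{a}
  S via S→b: +{b}
  S via S→c B: +{c}
  FIRST(S)={a,b,c}  FIRST(A)={b,c}  FIRST(B)={a,b}
iter 2:
  B via B→S c: +{c}
  FIRST(S)={a,b,c}  FIRST(A)={b,c}  FIRST(B)={a,b,c}
iter 3: — fixpoint
  FIRST(S)={a,b,c}  FIRST(A)={b,c}  FIRST(B)={a,b,c}

FOLLOW sets:
FOLLOW(S) := {$}
round 1:
  B→S c: FOLLOW(S) ⊇ FIRST(c) = {c}; new: +{c}
  S→a A: FOLLOW(A) ⊇ FOLLOW(S) ⊇ {$,c}; new: +{$,c}
  S→c B: FOLLOW(B) ⊇ FOLLOW(S) ⊇ {$,c}; new: +{$,c}
  FOLLOW(S)={$,c}  FOLLOW(A)={$,c}  FOLLOW(B)={$,c}
round 2: (stable)
  FOLLOW(S)={$,c}  FOLLOW(A)={$,c}  FOLLOW(B)={$,c}

FOLLOW(S) = ["$", "c"]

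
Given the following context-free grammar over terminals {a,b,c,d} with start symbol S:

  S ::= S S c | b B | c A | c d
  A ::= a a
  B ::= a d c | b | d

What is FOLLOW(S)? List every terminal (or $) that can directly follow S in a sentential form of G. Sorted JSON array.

Compute FIRST by fixpoint:
pass 1:
  A via A→a a: +{a}
  B via B→a d c: +{a}
  B via B→b: +{b}
  B via B→d: +{d}
  S via S→b B: +{b}
  S via S→c A: +{c}
  FIRST[S]={b,c}  FIRST[A]={a}  FIRST[B]={a,b,d}
pass 2: (stable)
  FIRST[S]={b,c}  FIRST[A]={a}  FIRST[B]={a,b,d}

FOLLOW iteration:
initialize: $ ∈ FOLLOW(S)
[1]
  S→S S c: FOLLOW(S) ⊇ FIRST(S) = {b,c}; new: +{b,c}
  S→b B: FOLLOW(B) ⊇ FOLLOW(S) ⊇ {$,b,c}; new: +{$,b,c}
  S→c A: FOLLOW(A) ⊇ FOLLOW(S) ⊇ {$,b,c}; new: +{$,b,c}
  FOLLOW[S]={$,b,c}  FOLLOW[A]={$,b,c}  FOLLOW[B]={$,b,c}
[2] — fixpoint
  FOLLOW[S]={$,b,c}  FOLLOW[A]={$,b,c}  FOLLOW[B]={$,b,c}

FOLLOW(S) = ["$", "b", "c"]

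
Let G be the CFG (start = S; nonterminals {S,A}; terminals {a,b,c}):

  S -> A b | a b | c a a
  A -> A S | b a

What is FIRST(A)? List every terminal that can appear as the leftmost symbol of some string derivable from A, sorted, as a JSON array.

Compute FIRST by fixpoint:
pass 1:
  A via A→b a: +{b}
  S via S→A b: +{b}
  S via S→a b: +{a}
  S via S→c a a: +{c}
  S: {a,b,c}  A: {b}
pass 2: — fixpoint
  S: {a,b,c}  A: {b}

FIRST(A) = ["b"]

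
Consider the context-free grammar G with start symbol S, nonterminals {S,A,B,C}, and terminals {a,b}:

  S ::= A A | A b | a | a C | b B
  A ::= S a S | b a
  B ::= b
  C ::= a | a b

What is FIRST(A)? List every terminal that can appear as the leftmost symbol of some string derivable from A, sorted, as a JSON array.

FIRST sets, iterate to fixpoint:
pass 1:
  A via A→b a: +{b}
  B via B→b: +{b}
  C via C→a: +{a}
  S via S→A A: +{b}
  S via S→a: +{a}
  S: {a,b}  A: {b}  B: {b}  C: {a}
pass 2:
  A via A→S a S: +{a}
  S: {a,b}  A: {a,b}  B: {b}  C: {a}
pass 3: (stable)
  S: {a,b}  A: {a,b}  B: {b}  C: {a}

FIRST(A) = ["a", "b"]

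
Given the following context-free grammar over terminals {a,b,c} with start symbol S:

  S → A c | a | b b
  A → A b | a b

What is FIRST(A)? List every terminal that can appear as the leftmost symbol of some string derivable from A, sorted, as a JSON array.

FIRST sets, iterate to fixpoint:
[1]
  A via A→a b: +{a}
  S via S→A c: +{a}
  S via S→b b: +{b}
  S: {a,b}  A: {a}
[2] (stable)
  S: {a,b}  A: {a}

FIRST(A) = ["a"]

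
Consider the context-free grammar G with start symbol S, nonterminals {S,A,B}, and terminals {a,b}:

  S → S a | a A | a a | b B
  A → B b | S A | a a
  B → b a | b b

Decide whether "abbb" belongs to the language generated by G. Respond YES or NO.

CNF form of G:
  S -> S T1 | T0 B | T1 A | T1 T1
  A -> B T0 | S A | T1 T1
  B -> T0 T0 | T0 T1
  T0 -> b
  T1 -> a

Fill CYK table bottom-up:
  T[0,0] 'a' = {T1}  orig:{}
  T[1,1] 'b' = {T0}  orig:{}
  T[2,2] 'b' = {T0}  orig:{}
  T[3,3] 'b' = {T0}  orig:{}
  T[0,1] 'ab' = ∅
  T[1,2] 'bb' = {B}
  T[2,3] 'bb' = {B}
  T[0,2] 'abb' = ∅
  T[1,3] 'bbb' = {A,S}
  T[0,3] 'abbb' = {S}

S ∈ T[0,3] ⇒ YES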